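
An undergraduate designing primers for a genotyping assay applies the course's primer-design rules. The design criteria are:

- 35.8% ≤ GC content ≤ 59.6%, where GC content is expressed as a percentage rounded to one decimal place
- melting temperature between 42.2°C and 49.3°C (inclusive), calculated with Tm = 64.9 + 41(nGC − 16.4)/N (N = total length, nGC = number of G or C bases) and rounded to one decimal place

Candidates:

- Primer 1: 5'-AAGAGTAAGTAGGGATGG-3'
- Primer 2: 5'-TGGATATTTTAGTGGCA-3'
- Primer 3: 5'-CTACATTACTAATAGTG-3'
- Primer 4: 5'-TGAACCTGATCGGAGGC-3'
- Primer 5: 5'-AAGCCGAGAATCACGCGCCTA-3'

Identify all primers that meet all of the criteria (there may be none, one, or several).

Primer 1 only.

Primer 1 (18 nt, A=7 T=3 G=8 C=0): GC 8/18 = 44.4% ✓; Tm = 64.9 + 41·(8 − 16.4)/18 = 45.8°C ✓ — passes.
Primer 2 (17 nt, A=4 T=7 G=5 C=1): GC 6/17 = 35.3%, outside 35.8–59.6% ✗; Tm = 64.9 + 41·(6 − 16.4)/17 = 39.8°C, outside 42.2–49.3°C ✗ — fails.
Primer 3 (17 nt, A=6 T=6 G=2 C=3): GC 5/17 = 29.4%, outside 35.8–59.6% ✗; Tm = 64.9 + 41·(5 − 16.4)/17 = 37.4°C, outside 42.2–49.3°C ✗ — fails.
Primer 4 (17 nt, A=4 T=3 G=6 C=4): GC 10/17 = 58.8% ✓; Tm = 64.9 + 41·(10 − 16.4)/17 = 49.5°C, outside 42.2–49.3°C ✗ — fails.
Primer 5 (21 nt, A=7 T=2 G=5 C=7): GC 12/21 = 57.1% ✓; Tm = 64.9 + 41·(12 − 16.4)/21 = 56.3°C, outside 42.2–49.3°C ✗ — fails.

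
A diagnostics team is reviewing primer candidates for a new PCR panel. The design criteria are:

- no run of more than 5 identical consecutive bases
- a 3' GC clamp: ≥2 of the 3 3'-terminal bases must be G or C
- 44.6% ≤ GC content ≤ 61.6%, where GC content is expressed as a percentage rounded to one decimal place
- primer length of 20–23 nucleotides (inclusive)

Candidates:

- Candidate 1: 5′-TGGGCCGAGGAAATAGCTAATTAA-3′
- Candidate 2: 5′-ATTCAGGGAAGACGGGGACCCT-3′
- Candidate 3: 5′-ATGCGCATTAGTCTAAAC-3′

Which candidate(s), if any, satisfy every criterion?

Candidate 2 only.

Candidate 1 (24 nt, A=9 T=5 G=7 C=3): longest run = 3 ✓; 3' end TAA has 0 G/C, need ≥2 ✗; GC 10/24 = 41.7%, outside 44.6–61.6% ✗; length 24, outside 20–23 ✗ — fails.
Candidate 2 (22 nt, A=6 T=3 G=8 C=5): longest run = 4 ✓; 3' end CCT has 2 G/C ✓; GC 13/22 = 59.1% ✓; length 22 ✓ — passes.
Candidate 3 (18 nt, A=6 T=5 G=3 C=4): longest run = 3 ✓; 3' end AAC has 1 G/C, need ≥2 ✗; GC 7/18 = 38.9%, outside 44.6–61.6% ✗; length 18, outside 20–23 ✗ — fails.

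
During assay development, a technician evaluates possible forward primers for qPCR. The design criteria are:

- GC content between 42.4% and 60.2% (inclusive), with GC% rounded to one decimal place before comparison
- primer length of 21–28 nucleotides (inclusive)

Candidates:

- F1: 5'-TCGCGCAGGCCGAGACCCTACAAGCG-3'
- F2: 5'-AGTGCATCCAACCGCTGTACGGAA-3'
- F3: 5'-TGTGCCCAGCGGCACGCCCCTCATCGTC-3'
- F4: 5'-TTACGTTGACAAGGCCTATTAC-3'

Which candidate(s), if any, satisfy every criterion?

F1 (26 nt, A=6 T=2 G=8 C=10): GC 18/26 = 69.2%, outside 42.4–60.2% ✗; length 26 ✓ — fails.
F2 (24 nt, A=7 T=4 G=6 C=7): GC 13/24 = 54.2% ✓; length 24 ✓ — passes.
F3 (28 nt, A=3 T=5 G=7 C=13): GC 20/28 = 71.4%, outside 42.4–60.2% ✗; length 28 ✓ — fails.
F4 (22 nt, A=6 T=7 G=4 C=5): GC 9/22 = 40.9%, outside 42.4–60.2% ✗; length 22 ✓ — fails.

F2 only.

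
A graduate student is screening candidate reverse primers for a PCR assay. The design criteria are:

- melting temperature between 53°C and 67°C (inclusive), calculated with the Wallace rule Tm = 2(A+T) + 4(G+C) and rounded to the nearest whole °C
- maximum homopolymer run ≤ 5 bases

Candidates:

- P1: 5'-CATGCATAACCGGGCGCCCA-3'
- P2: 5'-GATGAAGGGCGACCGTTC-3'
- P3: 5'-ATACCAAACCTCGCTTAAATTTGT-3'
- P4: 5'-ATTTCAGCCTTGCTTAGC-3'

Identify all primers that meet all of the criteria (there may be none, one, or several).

P1 (20 nt, A=5 T=2 G=5 C=8): Tm = 2·7 + 4·13 = 66°C ✓; longest run = 3 ✓ — passes.
P2 (18 nt, A=4 T=3 G=7 C=4): Tm = 2·7 + 4·11 = 58°C ✓; longest run = 3 ✓ — passes.
P3 (24 nt, A=8 T=8 G=2 C=6): Tm = 2·16 + 4·8 = 64°C ✓; longest run = 3 ✓ — passes.
P4 (18 nt, A=3 T=7 G=3 C=5): Tm = 2·10 + 4·8 = 52°C, outside 53–67°C ✗; longest run = 3 ✓ — fails.

P1, P2 and P3.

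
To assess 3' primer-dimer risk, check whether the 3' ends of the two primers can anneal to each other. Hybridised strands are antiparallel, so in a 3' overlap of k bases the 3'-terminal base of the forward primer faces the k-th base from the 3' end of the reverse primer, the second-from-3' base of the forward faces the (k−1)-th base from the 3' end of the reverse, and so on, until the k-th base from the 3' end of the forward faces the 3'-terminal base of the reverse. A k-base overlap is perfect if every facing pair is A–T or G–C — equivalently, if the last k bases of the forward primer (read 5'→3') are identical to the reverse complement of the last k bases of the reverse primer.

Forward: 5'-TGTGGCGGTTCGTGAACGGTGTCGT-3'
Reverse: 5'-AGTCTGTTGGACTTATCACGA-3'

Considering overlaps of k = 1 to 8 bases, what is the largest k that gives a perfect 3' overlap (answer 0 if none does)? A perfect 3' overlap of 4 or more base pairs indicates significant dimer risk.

Longest perfect overlap: 4 complementary base pairs; significant dimer risk (threshold 4).

Last 8 bases (5'→3') — forward …GGTGTCGT, reverse …TATCACGA.
Reverse complement of the reverse primer's last 8 bases: TCGTGATA; its first k bases are the reverse complement of the reverse primer's last k bases, so a perfect k-base overlap needs the forward primer's last k bases to equal them.
Comparing (forward last k vs required): k=1: T vs T ✓; k=2: GT vs TC ✗; k=3: CGT vs TCG ✗; k=4: TCGT vs TCGT ✓; k=5: GTCGT vs TCGTG ✗; k=6: TGTCGT vs TCGTGA ✗; k=7: GTGTCGT vs TCGTGAT ✗; k=8: GGTGTCGT vs TCGTGATA ✗.
Perfect overlaps at k = 1, 4; the largest is 4.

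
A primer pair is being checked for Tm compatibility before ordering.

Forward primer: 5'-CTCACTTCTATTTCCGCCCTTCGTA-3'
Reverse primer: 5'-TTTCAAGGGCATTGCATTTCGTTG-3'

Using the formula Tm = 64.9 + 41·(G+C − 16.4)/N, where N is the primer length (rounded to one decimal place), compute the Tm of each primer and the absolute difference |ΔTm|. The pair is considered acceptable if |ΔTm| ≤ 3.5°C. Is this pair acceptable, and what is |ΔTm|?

|ΔTm| = 3.7°C; the pair is not acceptable.

Forward: G+C = 12, N = 25 → Tm = 64.9 + 41·(12 − 16.4)/25 = 57.7°C.
Reverse: G+C = 10, N = 24 → Tm = 64.9 + 41·(10 − 16.4)/24 = 54.0°C.
|ΔTm| = |57.7 − 54.0| = 3.7°C, > 3.5°C.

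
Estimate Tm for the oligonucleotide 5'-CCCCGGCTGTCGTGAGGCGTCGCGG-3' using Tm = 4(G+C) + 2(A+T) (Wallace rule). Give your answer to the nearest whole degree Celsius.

Base counts: A=1, T=4, G=11, C=9 (length 25).
Tm = 2·(1+4) + 4·(11+9) = 2·5 + 4·20 = 10 + 80 = 90°C.

90°C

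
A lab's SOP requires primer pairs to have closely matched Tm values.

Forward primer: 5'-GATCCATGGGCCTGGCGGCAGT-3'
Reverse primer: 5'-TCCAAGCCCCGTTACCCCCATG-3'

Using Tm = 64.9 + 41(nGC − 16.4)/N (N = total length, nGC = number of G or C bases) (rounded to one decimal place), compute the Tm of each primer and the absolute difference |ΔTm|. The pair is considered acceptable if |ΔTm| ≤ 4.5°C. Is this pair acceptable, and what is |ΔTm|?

|ΔTm| = 1.9°C; the pair is acceptable.

Forward: G+C = 15, N = 22 → Tm = 64.9 + 41·(15 − 16.4)/22 = 62.3°C.
Reverse: G+C = 14, N = 22 → Tm = 64.9 + 41·(14 − 16.4)/22 = 60.4°C.
|ΔTm| = |62.3 − 60.4| = 1.9°C, ≤ 4.5°C.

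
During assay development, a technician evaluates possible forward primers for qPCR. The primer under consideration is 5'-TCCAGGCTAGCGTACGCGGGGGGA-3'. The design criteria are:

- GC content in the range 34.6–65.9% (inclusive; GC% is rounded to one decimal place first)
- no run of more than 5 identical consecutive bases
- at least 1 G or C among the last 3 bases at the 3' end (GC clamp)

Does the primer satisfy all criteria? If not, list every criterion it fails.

Fails: GC content, homopolymer run.

Base counts: A=4, T=3, G=11, C=6 (length 24).
GC content: GC 17/24 = 70.8%, outside 34.6–65.9% ✗
homopolymer run: longest run = 6, exceeds 5 ✗
GC clamp: 3' end GGA has 2 G/C ✓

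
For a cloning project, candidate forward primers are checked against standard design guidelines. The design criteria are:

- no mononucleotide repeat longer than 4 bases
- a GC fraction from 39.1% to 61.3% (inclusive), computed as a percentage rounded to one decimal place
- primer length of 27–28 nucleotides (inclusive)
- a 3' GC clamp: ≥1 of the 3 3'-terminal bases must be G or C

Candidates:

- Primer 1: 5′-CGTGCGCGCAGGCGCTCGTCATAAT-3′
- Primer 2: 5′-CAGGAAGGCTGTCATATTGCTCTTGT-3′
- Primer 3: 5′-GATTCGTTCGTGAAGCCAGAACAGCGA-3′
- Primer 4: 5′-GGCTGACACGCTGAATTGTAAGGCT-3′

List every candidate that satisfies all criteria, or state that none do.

Primer 1 (25 nt, A=4 T=5 G=8 C=8): longest run = 2 ✓; GC 16/25 = 64.0%, outside 39.1–61.3% ✗; length 25, outside 27–28 ✗; 3' end AAT has 0 G/C, need ≥1 ✗ — fails.
Primer 2 (26 nt, A=5 T=9 G=7 C=5): longest run = 2 ✓; GC 12/26 = 46.2% ✓; length 26, outside 27–28 ✗; 3' end TGT has 1 G/C ✓ — fails.
Primer 3 (27 nt, A=8 T=5 G=8 C=6): longest run = 2 ✓; GC 14/27 = 51.9% ✓; length 27 ✓; 3' end CGA has 2 G/C ✓ — passes.
Primer 4 (25 nt, A=6 T=6 G=8 C=5): longest run = 2 ✓; GC 13/25 = 52.0% ✓; length 25, outside 27–28 ✗; 3' end GCT has 2 G/C ✓ — fails.

Primer 3 only.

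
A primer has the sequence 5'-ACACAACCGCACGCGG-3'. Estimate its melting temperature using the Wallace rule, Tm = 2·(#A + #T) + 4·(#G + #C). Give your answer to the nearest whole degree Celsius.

Base counts: A=5, T=0, G=4, C=7 (length 16).
Tm = 2·(5+0) + 4·(4+7) = 2·5 + 4·11 = 10 + 44 = 54°C.

54°C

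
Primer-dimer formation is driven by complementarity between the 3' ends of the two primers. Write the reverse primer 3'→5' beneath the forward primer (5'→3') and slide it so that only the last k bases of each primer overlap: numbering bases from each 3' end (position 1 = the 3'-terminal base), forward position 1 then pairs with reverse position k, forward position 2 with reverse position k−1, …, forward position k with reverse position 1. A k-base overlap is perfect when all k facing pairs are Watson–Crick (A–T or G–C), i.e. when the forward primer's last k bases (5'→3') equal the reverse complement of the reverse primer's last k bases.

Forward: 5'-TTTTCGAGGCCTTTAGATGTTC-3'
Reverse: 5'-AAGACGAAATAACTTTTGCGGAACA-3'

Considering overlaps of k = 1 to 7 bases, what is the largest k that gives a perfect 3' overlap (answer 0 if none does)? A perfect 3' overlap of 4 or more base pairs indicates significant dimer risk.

Longest perfect overlap: 5 complementary base pairs; significant dimer risk (threshold 4).

Last 7 bases (5'→3') — forward …GATGTTC, reverse …CGGAACA.
Reverse complement of the reverse primer's last 7 bases: TGTTCCG; its first k bases are the reverse complement of the reverse primer's last k bases, so a perfect k-base overlap needs the forward primer's last k bases to equal them.
Comparing (forward last k vs required): k=1: C vs T ✗; k=2: TC vs TG ✗; k=3: TTC vs TGT ✗; k=4: GTTC vs TGTT ✗; k=5: TGTTC vs TGTTC ✓; k=6: ATGTTC vs TGTTCC ✗; k=7: GATGTTC vs TGTTCCG ✗.
Only k = 5 is perfect, so the longest perfect 3' overlap is 5.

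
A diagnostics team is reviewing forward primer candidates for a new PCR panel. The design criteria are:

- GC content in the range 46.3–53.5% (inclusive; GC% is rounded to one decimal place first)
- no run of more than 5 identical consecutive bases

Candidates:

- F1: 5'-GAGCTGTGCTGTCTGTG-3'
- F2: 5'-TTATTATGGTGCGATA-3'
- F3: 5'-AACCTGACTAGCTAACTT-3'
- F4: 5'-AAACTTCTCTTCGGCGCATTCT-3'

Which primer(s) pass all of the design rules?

F1 (17 nt, A=1 T=6 G=7 C=3): GC 10/17 = 58.8%, outside 46.3–53.5% ✗; longest run = 1 ✓ — fails.
F2 (16 nt, A=4 T=7 G=4 C=1): GC 5/16 = 31.3%, outside 46.3–53.5% ✗; longest run = 2 ✓ — fails.
F3 (18 nt, A=6 T=5 G=2 C=5): GC 7/18 = 38.9%, outside 46.3–53.5% ✗; longest run = 2 ✓ — fails.
F4 (22 nt, A=4 T=8 G=3 C=7): GC 10/22 = 45.5%, outside 46.3–53.5% ✗; longest run = 3 ✓ — fails.

None of the candidates satisfy all criteria.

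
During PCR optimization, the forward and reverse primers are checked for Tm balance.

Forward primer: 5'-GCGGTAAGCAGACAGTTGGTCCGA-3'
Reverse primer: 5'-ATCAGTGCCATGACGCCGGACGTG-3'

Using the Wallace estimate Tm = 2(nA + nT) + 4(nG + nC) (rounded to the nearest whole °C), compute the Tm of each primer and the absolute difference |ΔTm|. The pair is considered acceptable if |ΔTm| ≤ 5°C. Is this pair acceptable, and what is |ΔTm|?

Forward: A=6 T=4 G=9 C=5 → Tm = 2·10 + 4·14 = 76°C.
Reverse: A=5 T=4 G=8 C=7 → Tm = 2·9 + 4·15 = 78°C.
|ΔTm| = |76 − 78| = 2°C, ≤ 5°C.

|ΔTm| = 2°C; the pair is acceptable.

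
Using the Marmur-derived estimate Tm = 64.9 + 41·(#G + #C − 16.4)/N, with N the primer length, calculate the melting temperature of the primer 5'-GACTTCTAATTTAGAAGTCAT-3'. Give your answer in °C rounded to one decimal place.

Base counts: A=7, T=8, G=3, C=3; G+C = 6, N = 21.
Tm = 64.9 + 41·(6 − 16.4)/21 = 64.9 + -426.40/21 = 44.6°C.

44.6°C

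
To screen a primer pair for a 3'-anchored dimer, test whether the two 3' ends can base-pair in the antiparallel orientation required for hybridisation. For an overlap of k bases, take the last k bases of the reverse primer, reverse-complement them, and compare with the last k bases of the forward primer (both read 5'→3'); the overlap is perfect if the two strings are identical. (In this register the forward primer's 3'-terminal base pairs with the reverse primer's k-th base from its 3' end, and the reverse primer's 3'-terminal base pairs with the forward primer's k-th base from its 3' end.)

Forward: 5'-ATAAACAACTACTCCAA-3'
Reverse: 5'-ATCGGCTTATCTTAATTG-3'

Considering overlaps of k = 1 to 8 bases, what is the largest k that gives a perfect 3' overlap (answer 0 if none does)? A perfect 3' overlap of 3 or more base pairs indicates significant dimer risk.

Longest perfect overlap: 3 complementary base pairs; significant dimer risk (threshold 3).

Last 8 bases (5'→3') — forward …TACTCCAA, reverse …CTTAATTG.
Reverse complement of the reverse primer's last 8 bases: CAATTAAG; its first k bases are the reverse complement of the reverse primer's last k bases, so a perfect k-base overlap needs the forward primer's last k bases to equal them.
Comparing (forward last k vs required): k=1: A vs C ✗; k=2: AA vs CA ✗; k=3: CAA vs CAA ✓; k=4: CCAA vs CAAT ✗; k=5: TCCAA vs CAATT ✗; k=6: CTCCAA vs CAATTA ✗; k=7: ACTCCAA vs CAATTAA ✗; k=8: TACTCCAA vs CAATTAAG ✗.
Only k = 3 is perfect, so the longest perfect 3' overlap is 3.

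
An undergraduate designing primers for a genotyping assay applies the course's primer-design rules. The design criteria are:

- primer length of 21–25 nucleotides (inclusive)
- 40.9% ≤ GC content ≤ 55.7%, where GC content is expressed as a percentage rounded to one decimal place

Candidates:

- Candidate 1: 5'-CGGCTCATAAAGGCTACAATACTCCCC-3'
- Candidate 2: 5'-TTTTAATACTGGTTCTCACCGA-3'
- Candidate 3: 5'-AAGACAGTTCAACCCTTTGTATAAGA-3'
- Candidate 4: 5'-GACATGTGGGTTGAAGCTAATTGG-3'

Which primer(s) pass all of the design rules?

Candidate 4 only.

Candidate 1 (27 nt, A=8 T=5 G=4 C=10): length 27, outside 21–25 ✗; GC 14/27 = 51.9% ✓ — fails.
Candidate 2 (22 nt, A=5 T=9 G=3 C=5): length 22 ✓; GC 8/22 = 36.4%, outside 40.9–55.7% ✗ — fails.
Candidate 3 (26 nt, A=10 T=7 G=4 C=5): length 26, outside 21–25 ✗; GC 9/26 = 34.6%, outside 40.9–55.7% ✗ — fails.
Candidate 4 (24 nt, A=6 T=7 G=9 C=2): length 24 ✓; GC 11/24 = 45.8% ✓ — passes.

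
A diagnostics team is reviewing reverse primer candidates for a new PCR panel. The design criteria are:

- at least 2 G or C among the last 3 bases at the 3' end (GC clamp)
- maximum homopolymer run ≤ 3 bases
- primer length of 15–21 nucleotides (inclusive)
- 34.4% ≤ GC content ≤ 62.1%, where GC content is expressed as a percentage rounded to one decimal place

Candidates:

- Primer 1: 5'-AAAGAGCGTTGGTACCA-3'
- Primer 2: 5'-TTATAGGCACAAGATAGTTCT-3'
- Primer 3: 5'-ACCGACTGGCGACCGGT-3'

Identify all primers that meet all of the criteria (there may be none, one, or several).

Primer 1 only.

Primer 1 (17 nt, A=6 T=3 G=5 C=3): 3' end CCA has 2 G/C ✓; longest run = 3 ✓; length 17 ✓; GC 8/17 = 47.1% ✓ — passes.
Primer 2 (21 nt, A=7 T=7 G=4 C=3): 3' end TCT has 1 G/C, need ≥2 ✗; longest run = 2 ✓; length 21 ✓; GC 7/21 = 33.3%, outside 34.4–62.1% ✗ — fails.
Primer 3 (17 nt, A=3 T=2 G=6 C=6): 3' end GGT has 2 G/C ✓; longest run = 2 ✓; length 17 ✓; GC 12/17 = 70.6%, outside 34.4–62.1% ✗ — fails.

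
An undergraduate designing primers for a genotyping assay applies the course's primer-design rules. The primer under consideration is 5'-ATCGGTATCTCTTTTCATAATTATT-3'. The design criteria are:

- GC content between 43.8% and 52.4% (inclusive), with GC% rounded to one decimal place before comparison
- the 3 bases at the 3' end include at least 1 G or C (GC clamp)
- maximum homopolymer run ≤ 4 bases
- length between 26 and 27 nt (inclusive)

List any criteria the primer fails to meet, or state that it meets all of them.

Base counts: A=6, T=13, G=2, C=4 (length 25).
GC content: GC 6/25 = 24.0%, outside 43.8–52.4% ✗
GC clamp: 3' end ATT has 0 G/C, need ≥1 ✗
homopolymer run: longest run = 4 ✓
length: length 25, outside 26–27 ✗

Fails: GC content, GC clamp, length.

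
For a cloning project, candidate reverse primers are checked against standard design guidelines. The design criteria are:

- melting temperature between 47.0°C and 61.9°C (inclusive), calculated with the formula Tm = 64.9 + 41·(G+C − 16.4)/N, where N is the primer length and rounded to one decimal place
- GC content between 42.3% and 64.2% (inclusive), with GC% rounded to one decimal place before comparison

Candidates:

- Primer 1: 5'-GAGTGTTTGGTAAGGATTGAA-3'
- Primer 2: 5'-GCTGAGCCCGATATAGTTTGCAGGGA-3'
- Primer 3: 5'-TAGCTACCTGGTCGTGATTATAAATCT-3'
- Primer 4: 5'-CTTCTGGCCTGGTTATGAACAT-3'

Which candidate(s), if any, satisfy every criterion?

Primer 1 (21 nt, A=6 T=7 G=8 C=0): Tm = 64.9 + 41·(8 − 16.4)/21 = 48.5°C ✓; GC 8/21 = 38.1%, outside 42.3–64.2% ✗ — fails.
Primer 2 (26 nt, A=6 T=6 G=9 C=5): Tm = 64.9 + 41·(14 − 16.4)/26 = 61.1°C ✓; GC 14/26 = 53.8% ✓ — passes.
Primer 3 (27 nt, A=7 T=10 G=5 C=5): Tm = 64.9 + 41·(10 − 16.4)/27 = 55.2°C ✓; GC 10/27 = 37.0%, outside 42.3–64.2% ✗ — fails.
Primer 4 (22 nt, A=4 T=8 G=5 C=5): Tm = 64.9 + 41·(10 − 16.4)/22 = 53.0°C ✓; GC 10/22 = 45.5% ✓ — passes.

Primer 2 and Primer 4.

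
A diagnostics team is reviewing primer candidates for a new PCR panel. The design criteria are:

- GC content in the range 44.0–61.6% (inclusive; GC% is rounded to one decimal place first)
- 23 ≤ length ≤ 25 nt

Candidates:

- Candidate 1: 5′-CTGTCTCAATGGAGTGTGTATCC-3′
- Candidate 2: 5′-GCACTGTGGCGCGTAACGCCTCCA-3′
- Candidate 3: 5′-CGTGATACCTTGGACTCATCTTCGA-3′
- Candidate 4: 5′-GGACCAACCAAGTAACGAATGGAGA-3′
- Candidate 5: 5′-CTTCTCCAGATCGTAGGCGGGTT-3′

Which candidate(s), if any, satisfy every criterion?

Candidate 1, Candidate 3, Candidate 4 and Candidate 5.

Candidate 1 (23 nt, A=4 T=8 G=6 C=5): GC 11/23 = 47.8% ✓; length 23 ✓ — passes.
Candidate 2 (24 nt, A=4 T=4 G=7 C=9): GC 16/24 = 66.7%, outside 44.0–61.6% ✗; length 24 ✓ — fails.
Candidate 3 (25 nt, A=5 T=8 G=5 C=7): GC 12/25 = 48.0% ✓; length 25 ✓ — passes.
Candidate 4 (25 nt, A=11 T=2 G=7 C=5): GC 12/25 = 48.0% ✓; length 25 ✓ — passes.
Candidate 5 (23 nt, A=3 T=7 G=7 C=6): GC 13/23 = 56.5% ✓; length 23 ✓ — passes.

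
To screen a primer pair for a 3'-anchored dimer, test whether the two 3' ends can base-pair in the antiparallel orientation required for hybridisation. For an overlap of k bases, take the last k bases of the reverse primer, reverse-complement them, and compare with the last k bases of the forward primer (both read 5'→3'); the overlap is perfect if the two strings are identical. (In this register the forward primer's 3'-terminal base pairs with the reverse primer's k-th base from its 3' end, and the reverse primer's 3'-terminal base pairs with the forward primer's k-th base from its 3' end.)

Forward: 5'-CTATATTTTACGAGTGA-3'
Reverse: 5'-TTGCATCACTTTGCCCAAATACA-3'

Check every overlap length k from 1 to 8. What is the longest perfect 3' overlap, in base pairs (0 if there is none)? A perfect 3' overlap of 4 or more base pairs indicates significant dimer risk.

Longest perfect overlap: 0 complementary base pairs; below the dimer-risk threshold (threshold 4).

Last 8 bases (5'→3') — forward …ACGAGTGA, reverse …CAAATACA.
Reverse complement of the reverse primer's last 8 bases: TGTATTTG; its first k bases are the reverse complement of the reverse primer's last k bases, so a perfect k-base overlap needs the forward primer's last k bases to equal them.
Comparing (forward last k vs required): k=1: A vs T ✗; k=2: GA vs TG ✗; k=3: TGA vs TGT ✗; k=4: GTGA vs TGTA ✗; k=5: AGTGA vs TGTAT ✗; k=6: GAGTGA vs TGTATT ✗; k=7: CGAGTGA vs TGTATTT ✗; k=8: ACGAGTGA vs TGTATTTG ✗.
No overlap length from 1 to 8 is perfect, so the longest perfect 3' overlap is 0.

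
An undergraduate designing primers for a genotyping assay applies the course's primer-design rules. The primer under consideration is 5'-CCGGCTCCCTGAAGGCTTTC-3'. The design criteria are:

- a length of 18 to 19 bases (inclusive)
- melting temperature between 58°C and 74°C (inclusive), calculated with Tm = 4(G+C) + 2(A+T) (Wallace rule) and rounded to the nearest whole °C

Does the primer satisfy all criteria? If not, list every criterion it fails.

Fails: length.

Base counts: A=2, T=5, G=5, C=8 (length 20).
length: length 20, outside 18–19 ✗
Tm: Tm = 2·7 + 4·13 = 66°C ✓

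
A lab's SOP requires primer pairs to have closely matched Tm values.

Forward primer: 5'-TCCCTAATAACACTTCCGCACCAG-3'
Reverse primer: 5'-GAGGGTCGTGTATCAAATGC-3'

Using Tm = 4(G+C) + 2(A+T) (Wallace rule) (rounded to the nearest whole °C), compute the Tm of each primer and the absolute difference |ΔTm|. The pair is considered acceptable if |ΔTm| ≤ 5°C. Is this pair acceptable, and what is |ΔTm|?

|ΔTm| = 12°C; the pair is not acceptable.

Forward: A=7 T=5 G=2 C=10 → Tm = 2·12 + 4·12 = 72°C.
Reverse: A=5 T=5 G=7 C=3 → Tm = 2·10 + 4·10 = 60°C.
|ΔTm| = |72 − 60| = 12°C, > 5°C.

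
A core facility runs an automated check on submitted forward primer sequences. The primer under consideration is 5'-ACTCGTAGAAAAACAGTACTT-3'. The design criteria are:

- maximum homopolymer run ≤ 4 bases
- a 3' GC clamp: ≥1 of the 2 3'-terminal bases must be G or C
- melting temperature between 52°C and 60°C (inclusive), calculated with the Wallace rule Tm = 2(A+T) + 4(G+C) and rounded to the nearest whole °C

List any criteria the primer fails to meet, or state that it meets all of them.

Fails: homopolymer run, GC clamp.

Base counts: A=9, T=5, G=3, C=4 (length 21).
homopolymer run: longest run = 5, exceeds 4 ✗
GC clamp: 3' end TT has 0 G/C, need ≥1 ✗
Tm: Tm = 2·14 + 4·7 = 56°C ✓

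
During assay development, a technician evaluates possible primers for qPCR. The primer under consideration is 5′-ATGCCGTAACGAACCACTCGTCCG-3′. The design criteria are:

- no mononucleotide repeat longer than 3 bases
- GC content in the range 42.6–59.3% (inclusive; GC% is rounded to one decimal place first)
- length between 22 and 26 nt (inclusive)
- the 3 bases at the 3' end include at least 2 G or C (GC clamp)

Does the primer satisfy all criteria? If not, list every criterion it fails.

Meets all criteria.

Base counts: A=6, T=4, G=5, C=9 (length 24).
homopolymer run: longest run = 2 ✓
GC content: GC 14/24 = 58.3% ✓
length: length 24 ✓
GC clamp: 3' end CCG has 3 G/C ✓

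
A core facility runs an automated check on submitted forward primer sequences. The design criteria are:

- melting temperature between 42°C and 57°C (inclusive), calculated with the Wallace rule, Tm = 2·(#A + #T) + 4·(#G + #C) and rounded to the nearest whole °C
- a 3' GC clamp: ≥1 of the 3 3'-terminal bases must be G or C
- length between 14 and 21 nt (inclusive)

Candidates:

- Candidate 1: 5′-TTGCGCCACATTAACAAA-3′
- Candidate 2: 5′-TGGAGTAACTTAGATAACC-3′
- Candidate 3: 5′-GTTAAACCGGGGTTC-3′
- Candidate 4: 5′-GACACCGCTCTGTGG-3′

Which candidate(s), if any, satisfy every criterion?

Candidate 2, Candidate 3 and Candidate 4.

Candidate 1 (18 nt, A=7 T=4 G=2 C=5): Tm = 2·11 + 4·7 = 50°C ✓; 3' end AAA has 0 G/C, need ≥1 ✗; length 18 ✓ — fails.
Candidate 2 (19 nt, A=7 T=5 G=4 C=3): Tm = 2·12 + 4·7 = 52°C ✓; 3' end ACC has 2 G/C ✓; length 19 ✓ — passes.
Candidate 3 (15 nt, A=3 T=4 G=5 C=3): Tm = 2·7 + 4·8 = 46°C ✓; 3' end TTC has 1 G/C ✓; length 15 ✓ — passes.
Candidate 4 (15 nt, A=2 T=3 G=5 C=5): Tm = 2·5 + 4·10 = 50°C ✓; 3' end TGG has 2 G/C ✓; length 15 ✓ — passes.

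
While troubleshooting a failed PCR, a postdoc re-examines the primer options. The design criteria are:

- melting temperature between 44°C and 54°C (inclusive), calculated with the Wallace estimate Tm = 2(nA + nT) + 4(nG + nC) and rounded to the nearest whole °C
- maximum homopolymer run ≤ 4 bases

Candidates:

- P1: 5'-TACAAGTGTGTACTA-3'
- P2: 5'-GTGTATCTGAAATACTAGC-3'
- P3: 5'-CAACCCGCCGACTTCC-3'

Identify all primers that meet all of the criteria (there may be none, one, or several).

P1 (15 nt, A=5 T=5 G=3 C=2): Tm = 2·10 + 4·5 = 40°C, outside 44–54°C ✗; longest run = 2 ✓ — fails.
P2 (19 nt, A=6 T=6 G=4 C=3): Tm = 2·12 + 4·7 = 52°C ✓; longest run = 3 ✓ — passes.
P3 (16 nt, A=3 T=2 G=2 C=9): Tm = 2·5 + 4·11 = 54°C ✓; longest run = 3 ✓ — passes.

P2 and P3.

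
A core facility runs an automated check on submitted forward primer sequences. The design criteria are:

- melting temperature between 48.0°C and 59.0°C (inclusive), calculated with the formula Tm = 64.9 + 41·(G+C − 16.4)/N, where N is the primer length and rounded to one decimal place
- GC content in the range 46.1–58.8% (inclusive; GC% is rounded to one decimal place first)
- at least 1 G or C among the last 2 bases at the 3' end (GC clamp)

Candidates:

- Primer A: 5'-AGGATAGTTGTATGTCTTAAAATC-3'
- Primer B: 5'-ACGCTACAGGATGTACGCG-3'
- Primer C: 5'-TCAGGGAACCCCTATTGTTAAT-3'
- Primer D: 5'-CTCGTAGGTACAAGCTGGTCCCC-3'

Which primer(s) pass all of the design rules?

Primer B only.

Primer A (24 nt, A=8 T=9 G=5 C=2): Tm = 64.9 + 41·(7 − 16.4)/24 = 48.8°C ✓; GC 7/24 = 29.2%, outside 46.1–58.8% ✗; 3' end TC has 1 G/C ✓ — fails.
Primer B (19 nt, A=5 T=3 G=6 C=5): Tm = 64.9 + 41·(11 − 16.4)/19 = 53.2°C ✓; GC 11/19 = 57.9% ✓; 3' end CG has 2 G/C ✓ — passes.
Primer C (22 nt, A=6 T=7 G=4 C=5): Tm = 64.9 + 41·(9 − 16.4)/22 = 51.1°C ✓; GC 9/22 = 40.9%, outside 46.1–58.8% ✗; 3' end AT has 0 G/C, need ≥1 ✗ — fails.
Primer D (23 nt, A=4 T=5 G=6 C=8): Tm = 64.9 + 41·(14 − 16.4)/23 = 60.6°C, outside 48.0–59.0°C ✗; GC 14/23 = 60.9%, outside 46.1–58.8% ✗; 3' end CC has 2 G/C ✓ — fails.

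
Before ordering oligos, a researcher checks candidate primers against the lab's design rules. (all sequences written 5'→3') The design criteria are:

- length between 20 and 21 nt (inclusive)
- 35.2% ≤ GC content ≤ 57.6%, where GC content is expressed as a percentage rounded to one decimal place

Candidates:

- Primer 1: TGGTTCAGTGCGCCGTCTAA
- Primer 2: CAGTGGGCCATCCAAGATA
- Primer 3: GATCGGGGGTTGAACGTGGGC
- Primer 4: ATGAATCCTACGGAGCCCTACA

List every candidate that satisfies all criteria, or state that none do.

Primer 1 (20 nt, A=3 T=6 G=6 C=5): length 20 ✓; GC 11/20 = 55.0% ✓ — passes.
Primer 2 (19 nt, A=6 T=3 G=5 C=5): length 19, outside 20–21 ✗; GC 10/19 = 52.6% ✓ — fails.
Primer 3 (21 nt, A=3 T=4 G=11 C=3): length 21 ✓; GC 14/21 = 66.7%, outside 35.2–57.6% ✗ — fails.
Primer 4 (22 nt, A=7 T=4 G=4 C=7): length 22, outside 20–21 ✗; GC 11/22 = 50.0% ✓ — fails.

Primer 1 only.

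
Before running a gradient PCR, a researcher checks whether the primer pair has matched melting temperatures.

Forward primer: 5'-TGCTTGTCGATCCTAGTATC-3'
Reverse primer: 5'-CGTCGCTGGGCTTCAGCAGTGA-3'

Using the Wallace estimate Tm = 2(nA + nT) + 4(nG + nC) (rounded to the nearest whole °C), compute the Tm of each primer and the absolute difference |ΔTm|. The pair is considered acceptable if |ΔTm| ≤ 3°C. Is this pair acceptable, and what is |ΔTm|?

|ΔTm| = 14°C; the pair is not acceptable.

Forward: A=3 T=8 G=4 C=5 → Tm = 2·11 + 4·9 = 58°C.
Reverse: A=3 T=5 G=8 C=6 → Tm = 2·8 + 4·14 = 72°C.
|ΔTm| = |58 − 72| = 14°C, > 3°C.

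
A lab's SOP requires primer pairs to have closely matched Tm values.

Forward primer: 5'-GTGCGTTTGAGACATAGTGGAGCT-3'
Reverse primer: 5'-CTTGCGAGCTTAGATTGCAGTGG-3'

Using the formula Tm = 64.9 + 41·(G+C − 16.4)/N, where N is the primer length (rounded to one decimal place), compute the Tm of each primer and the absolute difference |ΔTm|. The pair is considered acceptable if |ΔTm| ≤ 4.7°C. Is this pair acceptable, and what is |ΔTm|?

|ΔTm| = 0.3°C; the pair is acceptable.

Forward: G+C = 12, N = 24 → Tm = 64.9 + 41·(12 − 16.4)/24 = 57.4°C.
Reverse: G+C = 12, N = 23 → Tm = 64.9 + 41·(12 − 16.4)/23 = 57.1°C.
|ΔTm| = |57.4 − 57.1| = 0.3°C, ≤ 4.7°C.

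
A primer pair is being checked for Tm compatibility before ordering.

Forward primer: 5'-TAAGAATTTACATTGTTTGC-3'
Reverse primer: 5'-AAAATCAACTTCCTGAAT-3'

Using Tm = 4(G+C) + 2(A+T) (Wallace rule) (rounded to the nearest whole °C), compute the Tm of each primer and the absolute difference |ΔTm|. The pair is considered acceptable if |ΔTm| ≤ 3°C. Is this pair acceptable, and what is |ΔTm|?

|ΔTm| = 4°C; the pair is not acceptable.

Forward: A=6 T=9 G=3 C=2 → Tm = 2·15 + 4·5 = 50°C.
Reverse: A=8 T=5 G=1 C=4 → Tm = 2·13 + 4·5 = 46°C.
|ΔTm| = |50 − 46| = 4°C, > 3°C.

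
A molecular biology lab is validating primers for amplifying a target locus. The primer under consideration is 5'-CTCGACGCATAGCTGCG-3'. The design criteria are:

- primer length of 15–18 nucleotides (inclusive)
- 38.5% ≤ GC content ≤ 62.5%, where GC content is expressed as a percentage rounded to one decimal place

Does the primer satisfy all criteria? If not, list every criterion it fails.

Base counts: A=3, T=3, G=5, C=6 (length 17).
length: length 17 ✓
GC content: GC 11/17 = 64.7%, outside 38.5–62.5% ✗

Fails: GC content.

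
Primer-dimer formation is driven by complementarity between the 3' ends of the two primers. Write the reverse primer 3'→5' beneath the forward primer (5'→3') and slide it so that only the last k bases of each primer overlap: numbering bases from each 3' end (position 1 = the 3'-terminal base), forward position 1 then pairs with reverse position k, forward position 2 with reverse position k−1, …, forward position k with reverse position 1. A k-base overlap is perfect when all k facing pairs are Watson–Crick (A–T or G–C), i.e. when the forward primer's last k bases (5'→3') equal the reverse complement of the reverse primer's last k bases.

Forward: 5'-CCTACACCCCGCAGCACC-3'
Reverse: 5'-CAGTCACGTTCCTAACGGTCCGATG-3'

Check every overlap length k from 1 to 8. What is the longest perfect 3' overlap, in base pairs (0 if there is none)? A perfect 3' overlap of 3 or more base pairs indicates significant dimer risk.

Last 8 bases (5'→3') — forward …GCAGCACC, reverse …GTCCGATG.
Reverse complement of the reverse primer's last 8 bases: CATCGGAC; its first k bases are the reverse complement of the reverse primer's last k bases, so a perfect k-base overlap needs the forward primer's last k bases to equal them.
Comparing (forward last k vs required): k=1: C vs C ✓; k=2: CC vs CA ✗; k=3: ACC vs CAT ✗; k=4: CACC vs CATC ✗; k=5: GCACC vs CATCG ✗; k=6: AGCACC vs CATCGG ✗; k=7: CAGCACC vs CATCGGA ✗; k=8: GCAGCACC vs CATCGGAC ✗.
Only k = 1 is perfect, so the longest perfect 3' overlap is 1.

Longest perfect overlap: 1 complementary base pair; below the dimer-risk threshold (threshold 3).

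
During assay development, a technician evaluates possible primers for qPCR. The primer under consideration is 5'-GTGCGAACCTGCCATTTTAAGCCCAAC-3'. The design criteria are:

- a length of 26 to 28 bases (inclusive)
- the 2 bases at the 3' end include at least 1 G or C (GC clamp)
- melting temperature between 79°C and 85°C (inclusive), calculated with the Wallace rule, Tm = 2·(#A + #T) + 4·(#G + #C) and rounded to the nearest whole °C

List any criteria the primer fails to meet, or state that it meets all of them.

Base counts: A=7, T=6, G=5, C=9 (length 27).
length: length 27 ✓
GC clamp: 3' end AC has 1 G/C ✓
Tm: Tm = 2·13 + 4·14 = 82°C ✓

Meets all criteria.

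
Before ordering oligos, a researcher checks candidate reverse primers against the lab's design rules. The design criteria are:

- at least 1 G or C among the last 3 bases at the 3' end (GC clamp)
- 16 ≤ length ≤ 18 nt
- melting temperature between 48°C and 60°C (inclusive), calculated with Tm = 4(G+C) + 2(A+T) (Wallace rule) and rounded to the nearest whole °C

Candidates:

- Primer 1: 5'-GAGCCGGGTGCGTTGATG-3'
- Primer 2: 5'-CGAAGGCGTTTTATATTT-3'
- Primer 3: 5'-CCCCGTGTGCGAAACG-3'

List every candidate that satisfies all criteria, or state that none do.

Primer 1 and Primer 3.

Primer 1 (18 nt, A=2 T=4 G=9 C=3): 3' end ATG has 1 G/C ✓; length 18 ✓; Tm = 2·6 + 4·12 = 60°C ✓ — passes.
Primer 2 (18 nt, A=4 T=8 G=4 C=2): 3' end TTT has 0 G/C, need ≥1 ✗; length 18 ✓; Tm = 2·12 + 4·6 = 48°C ✓ — fails.
Primer 3 (16 nt, A=3 T=2 G=5 C=6): 3' end ACG has 2 G/C ✓; length 16 ✓; Tm = 2·5 + 4·11 = 54°C ✓ — passes.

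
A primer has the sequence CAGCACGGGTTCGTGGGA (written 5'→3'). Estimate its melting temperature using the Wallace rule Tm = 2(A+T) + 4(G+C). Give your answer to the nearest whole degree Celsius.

Base counts: A=3, T=3, G=8, C=4 (length 18).
Tm = 2·(3+3) + 4·(8+4) = 2·6 + 4·12 = 12 + 48 = 60°C.

60°C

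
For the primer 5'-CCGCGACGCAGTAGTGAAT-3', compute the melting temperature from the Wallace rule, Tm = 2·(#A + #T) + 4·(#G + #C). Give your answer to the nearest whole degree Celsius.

60°C

Base counts: A=5, T=3, G=6, C=5 (length 19).
Tm = 2·(5+3) + 4·(6+5) = 2·8 + 4·11 = 16 + 44 = 60°C.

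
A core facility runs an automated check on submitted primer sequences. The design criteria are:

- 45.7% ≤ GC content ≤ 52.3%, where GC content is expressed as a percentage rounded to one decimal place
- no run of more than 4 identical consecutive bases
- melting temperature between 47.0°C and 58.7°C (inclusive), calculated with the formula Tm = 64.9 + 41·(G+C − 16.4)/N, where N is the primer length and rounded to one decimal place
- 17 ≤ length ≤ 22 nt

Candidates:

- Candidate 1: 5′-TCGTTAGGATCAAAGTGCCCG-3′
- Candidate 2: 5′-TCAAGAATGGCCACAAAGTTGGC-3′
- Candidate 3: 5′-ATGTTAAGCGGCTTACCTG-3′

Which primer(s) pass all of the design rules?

Candidate 1 (21 nt, A=5 T=5 G=6 C=5): GC 11/21 = 52.4%, outside 45.7–52.3% ✗; longest run = 3 ✓; Tm = 64.9 + 41·(11 − 16.4)/21 = 54.4°C ✓; length 21 ✓ — fails.
Candidate 2 (23 nt, A=8 T=4 G=6 C=5): GC 11/23 = 47.8% ✓; longest run = 3 ✓; Tm = 64.9 + 41·(11 − 16.4)/23 = 55.3°C ✓; length 23, outside 17–22 ✗ — fails.
Candidate 3 (19 nt, A=4 T=6 G=5 C=4): GC 9/19 = 47.4% ✓; longest run = 2 ✓; Tm = 64.9 + 41·(9 − 16.4)/19 = 48.9°C ✓; length 19 ✓ — passes.

Candidate 3 only.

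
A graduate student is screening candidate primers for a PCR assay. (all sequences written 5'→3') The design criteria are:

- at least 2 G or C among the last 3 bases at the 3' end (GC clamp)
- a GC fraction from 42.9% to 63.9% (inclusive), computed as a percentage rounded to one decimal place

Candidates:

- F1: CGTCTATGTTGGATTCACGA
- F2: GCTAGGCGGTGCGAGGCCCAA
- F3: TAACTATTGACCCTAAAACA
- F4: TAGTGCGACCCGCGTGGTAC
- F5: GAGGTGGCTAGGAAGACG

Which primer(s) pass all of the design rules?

F1 (20 nt, A=4 T=7 G=5 C=4): 3' end CGA has 2 G/C ✓; GC 9/20 = 45.0% ✓ — passes.
F2 (21 nt, A=4 T=2 G=9 C=6): 3' end CAA has 1 G/C, need ≥2 ✗; GC 15/21 = 71.4%, outside 42.9–63.9% ✗ — fails.
F3 (20 nt, A=9 T=5 G=1 C=5): 3' end ACA has 1 G/C, need ≥2 ✗; GC 6/20 = 30.0%, outside 42.9–63.9% ✗ — fails.
F4 (20 nt, A=3 T=4 G=7 C=6): 3' end TAC has 1 G/C, need ≥2 ✗; GC 13/20 = 65.0%, outside 42.9–63.9% ✗ — fails.
F5 (18 nt, A=5 T=2 G=9 C=2): 3' end ACG has 2 G/C ✓; GC 11/18 = 61.1% ✓ — passes.

F1 and F5.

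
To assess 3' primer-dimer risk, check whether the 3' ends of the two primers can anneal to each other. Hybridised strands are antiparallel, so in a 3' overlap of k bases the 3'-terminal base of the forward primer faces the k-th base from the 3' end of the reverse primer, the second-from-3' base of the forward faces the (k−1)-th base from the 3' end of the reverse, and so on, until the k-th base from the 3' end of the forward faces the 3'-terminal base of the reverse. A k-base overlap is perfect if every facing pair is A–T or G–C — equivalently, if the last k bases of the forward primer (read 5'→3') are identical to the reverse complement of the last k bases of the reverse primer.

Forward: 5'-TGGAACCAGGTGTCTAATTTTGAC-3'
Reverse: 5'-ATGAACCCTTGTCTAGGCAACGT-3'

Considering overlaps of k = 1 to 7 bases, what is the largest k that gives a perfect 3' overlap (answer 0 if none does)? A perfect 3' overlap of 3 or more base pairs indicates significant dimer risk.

Longest perfect overlap: 2 complementary base pairs; below the dimer-risk threshold (threshold 3).

Last 7 bases (5'→3') — forward …TTTTGAC, reverse …GCAACGT.
Reverse complement of the reverse primer's last 7 bases: ACGTTGC; its first k bases are the reverse complement of the reverse primer's last k bases, so a perfect k-base overlap needs the forward primer's last k bases to equal them.
Comparing (forward last k vs required): k=1: C vs A ✗; k=2: AC vs AC ✓; k=3: GAC vs ACG ✗; k=4: TGAC vs ACGT ✗; k=5: TTGAC vs ACGTT ✗; k=6: TTTGAC vs ACGTTG ✗; k=7: TTTTGAC vs ACGTTGC ✗.
Only k = 2 is perfect, so the longest perfect 3' overlap is 2.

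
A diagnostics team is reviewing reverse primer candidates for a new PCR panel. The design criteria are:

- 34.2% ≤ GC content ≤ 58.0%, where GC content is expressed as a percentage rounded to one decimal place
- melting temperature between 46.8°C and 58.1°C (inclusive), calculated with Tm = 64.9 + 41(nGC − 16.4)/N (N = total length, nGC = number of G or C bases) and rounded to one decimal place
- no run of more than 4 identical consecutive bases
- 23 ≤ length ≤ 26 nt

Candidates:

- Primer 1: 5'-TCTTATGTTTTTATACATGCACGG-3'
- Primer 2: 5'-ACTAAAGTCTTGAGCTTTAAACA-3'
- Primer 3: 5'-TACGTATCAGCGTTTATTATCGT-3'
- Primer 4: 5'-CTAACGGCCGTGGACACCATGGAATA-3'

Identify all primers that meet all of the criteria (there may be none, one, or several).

Primer 3 only.

Primer 1 (24 nt, A=5 T=11 G=4 C=4): GC 8/24 = 33.3%, outside 34.2–58.0% ✗; Tm = 64.9 + 41·(8 − 16.4)/24 = 50.6°C ✓; longest run = 5, exceeds 4 ✗; length 24 ✓ — fails.
Primer 2 (23 nt, A=9 T=7 G=3 C=4): GC 7/23 = 30.4%, outside 34.2–58.0% ✗; Tm = 64.9 + 41·(7 − 16.4)/23 = 48.1°C ✓; longest run = 3 ✓; length 23 ✓ — fails.
Primer 3 (23 nt, A=5 T=10 G=4 C=4): GC 8/23 = 34.8% ✓; Tm = 64.9 + 41·(8 − 16.4)/23 = 49.9°C ✓; longest run = 3 ✓; length 23 ✓ — passes.
Primer 4 (26 nt, A=8 T=4 G=7 C=7): GC 14/26 = 53.8% ✓; Tm = 64.9 + 41·(14 − 16.4)/26 = 61.1°C, outside 46.8–58.1°C ✗; longest run = 2 ✓; length 26 ✓ — fails.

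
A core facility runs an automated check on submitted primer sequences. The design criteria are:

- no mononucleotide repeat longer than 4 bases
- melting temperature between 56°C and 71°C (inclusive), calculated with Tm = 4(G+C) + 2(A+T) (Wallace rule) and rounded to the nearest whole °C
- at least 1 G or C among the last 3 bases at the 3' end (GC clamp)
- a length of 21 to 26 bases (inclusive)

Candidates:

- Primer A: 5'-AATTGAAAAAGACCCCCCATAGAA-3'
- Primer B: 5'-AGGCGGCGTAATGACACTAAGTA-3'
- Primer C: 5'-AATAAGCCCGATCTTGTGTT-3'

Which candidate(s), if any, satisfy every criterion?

Primer B only.

Primer A (24 nt, A=12 T=3 G=3 C=6): longest run = 6, exceeds 4 ✗; Tm = 2·15 + 4·9 = 66°C ✓; 3' end GAA has 1 G/C ✓; length 24 ✓ — fails.
Primer B (23 nt, A=8 T=4 G=7 C=4): longest run = 2 ✓; Tm = 2·12 + 4·11 = 68°C ✓; 3' end GTA has 1 G/C ✓; length 23 ✓ — passes.
Primer C (20 nt, A=5 T=7 G=4 C=4): longest run = 3 ✓; Tm = 2·12 + 4·8 = 56°C ✓; 3' end GTT has 1 G/C ✓; length 20, outside 21–26 ✗ — fails.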